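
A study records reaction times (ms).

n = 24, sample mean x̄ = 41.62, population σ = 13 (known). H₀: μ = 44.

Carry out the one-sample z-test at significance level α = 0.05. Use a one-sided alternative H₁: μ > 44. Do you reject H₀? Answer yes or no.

SE = σ/√n = 13/√24 = 2.6536
z = (x̄−μ₀)/SE = (41.62−44)/2.6536 = -0.8969
p-value (one-sided, H₁ greater) = 0.81511
At α=0.05: p ≥ α → fail to reject H₀

reject H₀: no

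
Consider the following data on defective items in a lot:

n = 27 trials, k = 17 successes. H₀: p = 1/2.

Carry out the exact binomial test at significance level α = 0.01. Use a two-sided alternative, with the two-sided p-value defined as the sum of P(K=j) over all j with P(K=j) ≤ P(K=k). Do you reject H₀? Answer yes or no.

Exact binomial: n=27, k=17, p₀=1/2=0.5000
P(X=j) = C(n,j)·p₀^j·(1−p₀)^(n−j); p = Σ P(X=j) over j with P(X=j) ≤ P(X=17)
p-value (two-sided) = 0.24779
At α=0.01: p ≥ α → fail to reject H₀

reject H₀: no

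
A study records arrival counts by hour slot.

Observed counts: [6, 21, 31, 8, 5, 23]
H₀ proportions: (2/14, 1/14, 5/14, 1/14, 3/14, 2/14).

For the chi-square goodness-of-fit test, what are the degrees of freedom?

degrees of freedom = 5

df = k − 1 = 6 − 1 = 5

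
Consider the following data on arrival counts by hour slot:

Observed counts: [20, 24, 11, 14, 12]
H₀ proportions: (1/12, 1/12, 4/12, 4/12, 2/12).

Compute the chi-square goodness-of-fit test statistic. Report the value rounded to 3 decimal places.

n = 81; E_i = n·p_i = [6.75, 6.75, 27.00, 27.00, 13.50]
χ² = (20−6.75)²/6.75 + (24−6.75)²/6.75 + (11−27.00)²/27.00 + (14−27.00)²/27.00 + (12−13.50)²/13.50 = 86.0000
df = 4

test statistic = 86.000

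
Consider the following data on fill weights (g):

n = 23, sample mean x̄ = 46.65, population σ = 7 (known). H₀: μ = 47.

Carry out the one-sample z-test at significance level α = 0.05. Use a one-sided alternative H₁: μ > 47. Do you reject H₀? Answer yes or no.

SE = σ/√n = 7/√23 = 1.4596
z = (x̄−μ₀)/SE = (46.65−47)/1.4596 = -0.2398
p-value (one-sided, H₁ greater) = 0.59475
At α=0.05: p ≥ α → fail to reject H₀

reject H₀: no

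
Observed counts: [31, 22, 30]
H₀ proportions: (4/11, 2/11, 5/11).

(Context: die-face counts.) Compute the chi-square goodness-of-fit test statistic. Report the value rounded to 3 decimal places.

n = 83; E_i = n·p_i = [30.18, 15.09, 37.73]
χ² = (31−30.18)²/30.18 + (22−15.09)²/15.09 + (30−37.73)²/37.73 = 4.7681
df = 2

test statistic = 4.768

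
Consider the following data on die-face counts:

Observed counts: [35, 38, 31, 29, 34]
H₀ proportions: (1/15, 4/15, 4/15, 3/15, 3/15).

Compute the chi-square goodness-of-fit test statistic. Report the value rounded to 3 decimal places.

test statistic = 56.825

n = 167; E_i = n·p_i = [11.13, 44.53, 44.53, 33.40, 33.40]
χ² = (35−11.13)²/11.13 + (38−44.53)²/44.53 + (31−44.53)²/44.53 + (29−33.40)²/33.40 + (34−33.40)²/33.40 = 56.8249
df = 4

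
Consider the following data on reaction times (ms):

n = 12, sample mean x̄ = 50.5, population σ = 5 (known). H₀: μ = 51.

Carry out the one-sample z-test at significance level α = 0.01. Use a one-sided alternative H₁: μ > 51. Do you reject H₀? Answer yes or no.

SE = σ/√n = 5/√12 = 1.4434
z = (x̄−μ₀)/SE = (50.5−51)/1.4434 = -0.3464
p-value (one-sided, H₁ greater) = 0.63548
At α=0.01: p ≥ α → fail to reject H₀

reject H₀: no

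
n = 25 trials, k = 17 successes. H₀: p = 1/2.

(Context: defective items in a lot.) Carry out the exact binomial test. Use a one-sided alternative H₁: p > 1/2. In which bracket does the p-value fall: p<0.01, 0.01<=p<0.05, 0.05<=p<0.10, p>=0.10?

p-value bracket: 0.05<=p<0.10

Exact binomial: n=25, k=17, p₀=1/2=0.5000
P(X≥17) from Σ C(n,i)·p₀^i·(1−p₀)^(n−i)
p-value (one-sided, H₁ greater) = 0.05388
→ bracket: 0.05<=p<0.10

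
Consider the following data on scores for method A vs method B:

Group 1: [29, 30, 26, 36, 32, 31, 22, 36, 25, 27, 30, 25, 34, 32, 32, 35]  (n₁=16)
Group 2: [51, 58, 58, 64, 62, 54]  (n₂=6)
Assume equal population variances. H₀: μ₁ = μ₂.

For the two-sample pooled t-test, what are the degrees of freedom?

df = n₁ + n₂ − 2 = 16 + 6 − 2 = 20

degrees of freedom = 20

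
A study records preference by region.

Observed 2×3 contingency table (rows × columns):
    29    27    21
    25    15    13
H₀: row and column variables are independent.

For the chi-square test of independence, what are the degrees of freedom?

df = (r−1)(c−1) = (2−1)·(3−1) = 2

degrees of freedom = 2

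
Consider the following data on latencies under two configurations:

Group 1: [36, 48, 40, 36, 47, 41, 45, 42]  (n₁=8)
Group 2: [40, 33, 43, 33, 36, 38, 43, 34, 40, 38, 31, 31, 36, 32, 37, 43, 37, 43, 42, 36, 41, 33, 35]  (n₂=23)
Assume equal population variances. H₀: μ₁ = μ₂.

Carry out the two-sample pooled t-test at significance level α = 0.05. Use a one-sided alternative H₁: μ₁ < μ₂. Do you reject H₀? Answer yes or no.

x̄₁=41.875, s₁=4.581, n₁=8
x̄₂=37.174, s₂=4.075, n₂=23
s_p² = [7·4.581² + 22·4.075²]/29 = 17.6614
SE = √(s_p²·(1/8+1/23)) = 1.7250
t = (41.875−37.174)/1.7250 = 2.7253
df = 29
p-value (one-sided, H₁ less) = 0.99461
At α=0.05: p ≥ α → fail to reject H₀

reject H₀: no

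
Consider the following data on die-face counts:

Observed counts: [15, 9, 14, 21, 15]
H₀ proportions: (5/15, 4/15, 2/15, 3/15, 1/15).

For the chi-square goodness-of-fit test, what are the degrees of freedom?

df = k − 1 = 5 − 1 = 4

degrees of freedom = 4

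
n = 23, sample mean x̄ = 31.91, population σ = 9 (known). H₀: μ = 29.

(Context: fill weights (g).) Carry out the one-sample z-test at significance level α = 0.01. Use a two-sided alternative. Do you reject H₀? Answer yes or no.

reject H₀: no

SE = σ/√n = 9/√23 = 1.8766
z = (x̄−μ₀)/SE = (31.91−29)/1.8766 = 1.5507
p-value (two-sided) = 0.12099
At α=0.01: p ≥ α → fail to reject H₀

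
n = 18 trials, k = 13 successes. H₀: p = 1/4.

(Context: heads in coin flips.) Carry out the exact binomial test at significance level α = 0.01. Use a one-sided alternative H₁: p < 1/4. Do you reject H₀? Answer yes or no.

reject H₀: no

Exact binomial: n=18, k=13, p₀=1/4=0.2500
P(X≤13) from Σ C(n,i)·p₀^i·(1−p₀)^(n−i)
p-value (one-sided, H₁ less) = 1.00000
At α=0.01: p ≥ α → fail to reject H₀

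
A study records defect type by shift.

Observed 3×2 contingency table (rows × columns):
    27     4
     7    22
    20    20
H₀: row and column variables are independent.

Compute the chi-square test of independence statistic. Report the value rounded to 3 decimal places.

Row totals [31, 29, 40], col totals [54, 46], n=100
χ² = (27−16.74)²/16.74 + (4−14.26)²/14.26 + (7−15.66)²/15.66 + (22−13.34)²/13.34 + (20−21.60)²/21.60 + (20−18.40)²/18.40 = 24.3389
df = 2

test statistic = 24.339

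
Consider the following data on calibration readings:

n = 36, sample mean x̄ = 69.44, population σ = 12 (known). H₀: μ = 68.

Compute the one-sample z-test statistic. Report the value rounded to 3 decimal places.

test statistic = 0.720

SE = σ/√n = 12/√36 = 2.0000
z = (x̄−μ₀)/SE = (69.44−68)/2.0000 = 0.7200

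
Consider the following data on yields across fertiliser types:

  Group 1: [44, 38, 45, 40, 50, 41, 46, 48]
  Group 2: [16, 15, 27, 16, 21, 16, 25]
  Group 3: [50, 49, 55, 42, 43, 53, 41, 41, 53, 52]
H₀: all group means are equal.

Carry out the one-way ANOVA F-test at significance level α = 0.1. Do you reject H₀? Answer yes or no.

reject H₀: yes

Group means [44.00, 19.43, 47.90], grand mean 38.680
SSB = Σnᵢ(x̄ᵢ−x̄)² = 3670.826; SSW = ΣΣ(x−x̄ᵢ)² = 542.614
MSB = 3670.826/2 = 1835.4129; MSW = 542.614/22 = 24.6643
F = MSB/MSW = 74.4158
df = (2, 22)
p-value (upper-tail) = 0.00000
At α=0.1: p < α → reject H₀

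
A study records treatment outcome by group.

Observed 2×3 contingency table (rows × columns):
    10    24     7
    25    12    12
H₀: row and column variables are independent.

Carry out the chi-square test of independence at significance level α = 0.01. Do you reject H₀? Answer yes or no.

reject H₀: yes

Row totals [41, 49], col totals [35, 36, 19], n=90
χ² = (10−15.94)²/15.94 + (24−16.40)²/16.40 + (7−8.66)²/8.66 + (25−19.06)²/19.06 + (12−19.60)²/19.60 + (12−10.34)²/10.34 = 11.1211
df = 2
p-value (upper-tail) = 0.00385
At α=0.01: p < α → reject H₀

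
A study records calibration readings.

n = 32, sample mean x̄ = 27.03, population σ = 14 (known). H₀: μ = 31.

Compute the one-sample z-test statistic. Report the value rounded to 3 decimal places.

SE = σ/√n = 14/√32 = 2.4749
z = (x̄−μ₀)/SE = (27.03−31)/2.4749 = -1.6041

test statistic = -1.604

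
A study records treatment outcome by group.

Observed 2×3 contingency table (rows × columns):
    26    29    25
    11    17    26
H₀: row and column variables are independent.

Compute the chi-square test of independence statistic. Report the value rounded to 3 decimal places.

test statistic = 4.350

Row totals [80, 54], col totals [37, 46, 51], n=134
χ² = (26−22.09)²/22.09 + (29−27.46)²/27.46 + (25−30.45)²/30.45 + (11−14.91)²/14.91 + (17−18.54)²/18.54 + (26−20.55)²/20.55 = 4.3501
df = 2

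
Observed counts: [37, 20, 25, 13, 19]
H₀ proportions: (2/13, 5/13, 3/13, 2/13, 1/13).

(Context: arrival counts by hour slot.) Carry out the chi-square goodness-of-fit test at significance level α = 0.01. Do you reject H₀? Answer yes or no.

n = 114; E_i = n·p_i = [17.54, 43.85, 26.31, 17.54, 8.77]
χ² = (37−17.54)²/17.54 + (20−43.85)²/43.85 + (25−26.31)²/26.31 + (13−17.54)²/17.54 + (19−8.77)²/8.77 = 47.7398
df = 4
p-value (upper-tail) = 0.00000
At α=0.01: p < α → reject H₀

reject H₀: yes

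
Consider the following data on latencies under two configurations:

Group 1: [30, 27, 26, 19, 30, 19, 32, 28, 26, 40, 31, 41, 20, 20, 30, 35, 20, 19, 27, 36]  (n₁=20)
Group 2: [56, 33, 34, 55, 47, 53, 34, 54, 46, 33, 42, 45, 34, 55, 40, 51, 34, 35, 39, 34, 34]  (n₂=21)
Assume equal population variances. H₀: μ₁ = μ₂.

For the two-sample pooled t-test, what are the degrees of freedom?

df = n₁ + n₂ − 2 = 20 + 21 − 2 = 39

degrees of freedom = 39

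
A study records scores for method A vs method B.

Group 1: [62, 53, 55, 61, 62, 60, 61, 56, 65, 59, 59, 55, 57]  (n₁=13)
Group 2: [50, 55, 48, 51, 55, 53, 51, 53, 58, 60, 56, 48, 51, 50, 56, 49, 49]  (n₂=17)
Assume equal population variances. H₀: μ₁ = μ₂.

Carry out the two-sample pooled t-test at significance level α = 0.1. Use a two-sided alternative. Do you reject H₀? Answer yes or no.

x̄₁=58.846, s₁=3.460, n₁=13
x̄₂=52.529, s₂=3.608, n₂=17
s_p² = [12·3.460² + 16·3.608²]/28 = 12.5688
SE = √(s_p²·(1/13+1/17)) = 1.3062
t = (58.846−52.529)/1.3062 = 4.8359
df = 28
p-value (two-sided) = 0.00004
At α=0.1: p < α → reject H₀

reject H₀: yes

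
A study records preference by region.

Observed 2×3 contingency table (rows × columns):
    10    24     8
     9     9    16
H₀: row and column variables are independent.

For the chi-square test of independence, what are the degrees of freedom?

degrees of freedom = 2

df = (r−1)(c−1) = (2−1)·(3−1) = 2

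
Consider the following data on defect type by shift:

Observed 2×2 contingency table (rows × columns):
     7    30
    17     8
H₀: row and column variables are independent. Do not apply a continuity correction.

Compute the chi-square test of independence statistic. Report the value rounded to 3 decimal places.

test statistic = 15.148

Row totals [37, 25], col totals [24, 38], n=62
χ² = (7−14.32)²/14.32 + (30−22.68)²/22.68 + (17−9.68)²/9.68 + (8−15.32)²/15.32 = 15.1484
df = 1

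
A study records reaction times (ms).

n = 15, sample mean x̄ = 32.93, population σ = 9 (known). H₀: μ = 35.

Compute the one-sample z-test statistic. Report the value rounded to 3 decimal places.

test statistic = -0.891

SE = σ/√n = 9/√15 = 2.3238
z = (x̄−μ₀)/SE = (32.93−35)/2.3238 = -0.8908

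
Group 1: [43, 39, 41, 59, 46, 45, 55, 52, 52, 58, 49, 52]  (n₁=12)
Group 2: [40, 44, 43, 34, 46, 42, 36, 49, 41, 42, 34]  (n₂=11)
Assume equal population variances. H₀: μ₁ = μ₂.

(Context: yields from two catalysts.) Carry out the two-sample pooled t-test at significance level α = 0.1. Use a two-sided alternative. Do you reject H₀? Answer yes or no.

reject H₀: yes

x̄₁=49.250, s₁=6.524, n₁=12
x̄₂=41.000, s₂=4.775, n₂=11
s_p² = [11·6.524² + 10·4.775²]/21 = 33.1548
SE = √(s_p²·(1/12+1/11)) = 2.4035
t = (49.250−41.000)/2.4035 = 3.4324
df = 21
p-value (two-sided) = 0.00250
At α=0.1: p < α → reject H₀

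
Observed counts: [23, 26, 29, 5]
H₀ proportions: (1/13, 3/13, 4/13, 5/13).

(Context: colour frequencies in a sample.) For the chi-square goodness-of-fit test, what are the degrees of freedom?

degrees of freedom = 3

df = k − 1 = 4 − 1 = 3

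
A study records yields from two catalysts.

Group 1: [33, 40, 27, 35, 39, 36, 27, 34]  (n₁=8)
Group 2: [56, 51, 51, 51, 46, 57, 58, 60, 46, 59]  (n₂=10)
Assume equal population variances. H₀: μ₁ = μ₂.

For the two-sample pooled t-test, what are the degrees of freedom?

degrees of freedom = 16

df = n₁ + n₂ − 2 = 8 + 10 − 2 = 16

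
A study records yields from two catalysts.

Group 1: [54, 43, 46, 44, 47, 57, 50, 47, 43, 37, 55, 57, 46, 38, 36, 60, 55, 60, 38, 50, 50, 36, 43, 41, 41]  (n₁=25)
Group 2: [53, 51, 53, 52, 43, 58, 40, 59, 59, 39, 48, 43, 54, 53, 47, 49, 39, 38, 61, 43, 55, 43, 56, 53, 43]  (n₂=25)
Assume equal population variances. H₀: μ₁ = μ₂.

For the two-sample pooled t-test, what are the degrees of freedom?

df = n₁ + n₂ − 2 = 25 + 25 − 2 = 48

degrees of freedom = 48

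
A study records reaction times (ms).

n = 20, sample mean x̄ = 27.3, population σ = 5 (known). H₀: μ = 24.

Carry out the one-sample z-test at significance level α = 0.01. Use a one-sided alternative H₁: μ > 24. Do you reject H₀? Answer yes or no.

reject H₀: yes

SE = σ/√n = 5/√20 = 1.1180
z = (x̄−μ₀)/SE = (27.3−24)/1.1180 = 2.9516
p-value (one-sided, H₁ greater) = 0.00158
At α=0.01: p < α → reject H₀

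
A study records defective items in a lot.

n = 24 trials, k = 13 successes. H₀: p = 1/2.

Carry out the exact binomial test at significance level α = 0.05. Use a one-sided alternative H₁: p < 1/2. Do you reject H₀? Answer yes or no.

Exact binomial: n=24, k=13, p₀=1/2=0.5000
P(X≤13) from Σ C(n,i)·p₀^i·(1−p₀)^(n−i)
p-value (one-sided, H₁ less) = 0.72937
At α=0.05: p ≥ α → fail to reject H₀

reject H₀: no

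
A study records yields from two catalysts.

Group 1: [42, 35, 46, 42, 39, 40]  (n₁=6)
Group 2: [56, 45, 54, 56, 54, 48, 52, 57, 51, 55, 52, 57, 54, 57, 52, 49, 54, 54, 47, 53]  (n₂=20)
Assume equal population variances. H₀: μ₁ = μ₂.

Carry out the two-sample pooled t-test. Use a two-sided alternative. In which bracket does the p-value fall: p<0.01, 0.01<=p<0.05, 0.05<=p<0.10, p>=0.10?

x̄₁=40.667, s₁=3.670, n₁=6
x̄₂=52.850, s₂=3.422, n₂=20
s_p² = [5·3.670² + 19·3.422²]/24 = 12.0785
SE = √(s_p²·(1/6+1/20)) = 1.6177
t = (40.667−52.850)/1.6177 = -7.5312
df = 24
p-value (two-sided) = 0.00000
→ bracket: p<0.01

p-value bracket: p<0.01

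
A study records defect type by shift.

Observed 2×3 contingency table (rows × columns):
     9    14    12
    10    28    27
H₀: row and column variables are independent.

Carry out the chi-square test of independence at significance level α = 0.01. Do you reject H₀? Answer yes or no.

reject H₀: no

Row totals [35, 65], col totals [19, 42, 39], n=100
χ² = (9−6.65)²/6.65 + (14−14.70)²/14.70 + (12−13.65)²/13.65 + (10−12.35)²/12.35 + (28−27.30)²/27.30 + (27−25.35)²/25.35 = 1.6357
df = 2
p-value (upper-tail) = 0.44137
At α=0.01: p ≥ α → fail to reject H₀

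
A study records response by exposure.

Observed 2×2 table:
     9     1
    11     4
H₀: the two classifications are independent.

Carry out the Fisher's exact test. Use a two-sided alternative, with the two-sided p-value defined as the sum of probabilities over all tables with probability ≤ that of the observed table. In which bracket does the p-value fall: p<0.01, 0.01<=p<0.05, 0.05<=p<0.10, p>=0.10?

Margins: r₁=10, r₂=15, c₁=20, c₂=5, n=25
p_obs = C(10,9)·C(15,11)/C(25,20); sum pmf over tables with pmf ≤ p_obs
p-value (two-sided) = 0.61462
→ bracket: p>=0.10

p-value bracket: p>=0.10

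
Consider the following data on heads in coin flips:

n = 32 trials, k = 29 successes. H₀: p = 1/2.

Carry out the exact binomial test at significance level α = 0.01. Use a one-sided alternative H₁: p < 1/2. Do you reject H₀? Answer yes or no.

Exact binomial: n=32, k=29, p₀=1/2=0.5000
P(X≤29) from Σ C(n,i)·p₀^i·(1−p₀)^(n−i)
p-value (one-sided, H₁ less) = 1.00000
At α=0.01: p ≥ α → fail to reject H₀

reject H₀: no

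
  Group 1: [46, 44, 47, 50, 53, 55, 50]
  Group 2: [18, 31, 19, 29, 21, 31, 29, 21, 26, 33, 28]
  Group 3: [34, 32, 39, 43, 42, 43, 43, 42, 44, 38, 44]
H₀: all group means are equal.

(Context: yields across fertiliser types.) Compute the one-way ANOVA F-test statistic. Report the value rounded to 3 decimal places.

Group means [49.29, 26.00, 40.36], grand mean 37.069
SSB = Σnᵢ(x̄ᵢ−x̄)² = 2511.888; SSW = ΣΣ(x−x̄ᵢ)² = 545.974
MSB = 2511.888/2 = 1255.9440; MSW = 545.974/26 = 20.9990
F = MSB/MSW = 59.8097
df = (2, 26)

test statistic = 59.810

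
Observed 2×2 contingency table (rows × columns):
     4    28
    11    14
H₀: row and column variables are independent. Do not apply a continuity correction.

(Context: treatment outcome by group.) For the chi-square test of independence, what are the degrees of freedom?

degrees of freedom = 1

df = (r−1)(c−1) = (2−1)·(2−1) = 1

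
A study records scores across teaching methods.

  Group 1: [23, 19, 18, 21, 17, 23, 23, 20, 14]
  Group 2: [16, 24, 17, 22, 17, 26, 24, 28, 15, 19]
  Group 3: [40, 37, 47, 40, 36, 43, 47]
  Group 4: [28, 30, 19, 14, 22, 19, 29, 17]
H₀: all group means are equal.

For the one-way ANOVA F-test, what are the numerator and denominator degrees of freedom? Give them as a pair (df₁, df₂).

k = 4 groups, N = 34 total
df = (k−1, N−k) = (4−1, 34−4) = (3, 30)

degrees of freedom = [3, 30]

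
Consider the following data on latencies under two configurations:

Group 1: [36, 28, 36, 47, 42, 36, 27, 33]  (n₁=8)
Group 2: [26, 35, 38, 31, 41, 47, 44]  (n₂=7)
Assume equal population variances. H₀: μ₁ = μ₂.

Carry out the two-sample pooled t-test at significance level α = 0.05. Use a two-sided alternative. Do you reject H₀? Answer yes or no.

reject H₀: no

x̄₁=35.625, s₁=6.653, n₁=8
x̄₂=37.429, s₂=7.368, n₂=7
s_p² = [7·6.653² + 6·7.368²]/13 = 48.8915
SE = √(s_p²·(1/8+1/7)) = 3.6188
t = (35.625−37.429)/3.6188 = -0.4984
df = 13
p-value (two-sided) = 0.62654
At α=0.05: p ≥ α → fail to reject H₀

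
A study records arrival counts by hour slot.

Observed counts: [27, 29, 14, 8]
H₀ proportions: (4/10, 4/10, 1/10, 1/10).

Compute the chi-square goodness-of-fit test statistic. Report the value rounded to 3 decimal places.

n = 78; E_i = n·p_i = [31.20, 31.20, 7.80, 7.80]
χ² = (27−31.20)²/31.20 + (29−31.20)²/31.20 + (14−7.80)²/7.80 + (8−7.80)²/7.80 = 5.6538
df = 3

test statistic = 5.654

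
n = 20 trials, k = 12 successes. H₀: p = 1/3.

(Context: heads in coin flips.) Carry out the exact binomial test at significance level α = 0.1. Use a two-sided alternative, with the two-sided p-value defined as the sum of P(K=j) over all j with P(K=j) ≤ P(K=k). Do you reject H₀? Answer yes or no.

Exact binomial: n=20, k=12, p₀=1/3=0.3333
P(X=j) = C(n,j)·p₀^j·(1−p₀)^(n−j); p = Σ P(X=j) over j with P(X=j) ≤ P(X=12)
p-value (two-sided) = 0.01628
At α=0.1: p < α → reject H₀

reject H₀: yes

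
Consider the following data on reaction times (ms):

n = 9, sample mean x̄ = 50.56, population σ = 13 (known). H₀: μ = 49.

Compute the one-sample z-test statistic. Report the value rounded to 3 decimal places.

SE = σ/√n = 13/√9 = 4.3333
z = (x̄−μ₀)/SE = (50.56−49)/4.3333 = 0.3600

test statistic = 0.360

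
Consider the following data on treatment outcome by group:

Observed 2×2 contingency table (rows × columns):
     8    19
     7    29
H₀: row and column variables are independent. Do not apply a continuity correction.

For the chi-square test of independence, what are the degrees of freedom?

df = (r−1)(c−1) = (2−1)·(2−1) = 1

degrees of freedom = 1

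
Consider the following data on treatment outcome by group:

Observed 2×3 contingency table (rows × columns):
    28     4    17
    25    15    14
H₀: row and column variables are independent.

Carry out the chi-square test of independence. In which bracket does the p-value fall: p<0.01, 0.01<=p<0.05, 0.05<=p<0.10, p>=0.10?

p-value bracket: 0.01<=p<0.05

Row totals [49, 54], col totals [53, 19, 31], n=103
χ² = (28−25.21)²/25.21 + (4−9.04)²/9.04 + (17−14.75)²/14.75 + (25−27.79)²/27.79 + (15−9.96)²/9.96 + (14−16.25)²/16.25 = 6.6014
df = 2
p-value (upper-tail) = 0.03686
→ bracket: 0.01<=p<0.05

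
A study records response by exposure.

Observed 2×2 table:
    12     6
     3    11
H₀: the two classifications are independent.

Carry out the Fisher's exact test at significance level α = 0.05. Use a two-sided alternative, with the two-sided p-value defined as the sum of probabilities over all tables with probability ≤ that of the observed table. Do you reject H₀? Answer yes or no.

reject H₀: yes

Margins: r₁=18, r₂=14, c₁=15, c₂=17, n=32
p_obs = C(18,12)·C(14,3)/C(32,15); sum pmf over tables with pmf ≤ p_obs
p-value (two-sided) = 0.01550
At α=0.05: p < α → reject H₀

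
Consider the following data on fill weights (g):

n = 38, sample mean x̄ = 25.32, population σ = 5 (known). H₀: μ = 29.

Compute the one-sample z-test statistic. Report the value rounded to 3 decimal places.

test statistic = -4.537

SE = σ/√n = 5/√38 = 0.8111
z = (x̄−μ₀)/SE = (25.32−29)/0.8111 = -4.5370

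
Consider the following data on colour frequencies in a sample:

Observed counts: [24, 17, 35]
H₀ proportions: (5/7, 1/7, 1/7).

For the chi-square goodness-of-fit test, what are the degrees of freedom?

df = k − 1 = 3 − 1 = 2

degrees of freedom = 2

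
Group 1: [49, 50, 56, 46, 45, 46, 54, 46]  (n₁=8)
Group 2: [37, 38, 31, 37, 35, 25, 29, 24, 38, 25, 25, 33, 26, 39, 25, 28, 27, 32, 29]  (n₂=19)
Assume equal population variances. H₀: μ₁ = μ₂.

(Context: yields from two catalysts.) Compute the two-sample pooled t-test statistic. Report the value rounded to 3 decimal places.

x̄₁=49.000, s₁=4.106, n₁=8
x̄₂=30.684, s₂=5.292, n₂=19
s_p² = [7·4.106² + 18·5.292²]/25 = 24.8842
SE = √(s_p²·(1/8+1/19)) = 2.1024
t = (49.000−30.684)/2.1024 = 8.7117
df = 25

test statistic = 8.712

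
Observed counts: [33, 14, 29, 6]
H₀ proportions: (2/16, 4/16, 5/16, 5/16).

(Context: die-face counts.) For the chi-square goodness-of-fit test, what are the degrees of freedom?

degrees of freedom = 3

df = k − 1 = 4 − 1 = 3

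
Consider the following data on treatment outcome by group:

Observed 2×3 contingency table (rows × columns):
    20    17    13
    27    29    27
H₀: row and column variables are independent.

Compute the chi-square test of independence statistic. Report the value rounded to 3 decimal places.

Row totals [50, 83], col totals [47, 46, 40], n=133
χ² = (20−17.67)²/17.67 + (17−17.29)²/17.29 + (13−15.04)²/15.04 + (27−29.33)²/29.33 + (29−28.71)²/28.71 + (27−24.96)²/24.96 = 0.9431
df = 2

test statistic = 0.943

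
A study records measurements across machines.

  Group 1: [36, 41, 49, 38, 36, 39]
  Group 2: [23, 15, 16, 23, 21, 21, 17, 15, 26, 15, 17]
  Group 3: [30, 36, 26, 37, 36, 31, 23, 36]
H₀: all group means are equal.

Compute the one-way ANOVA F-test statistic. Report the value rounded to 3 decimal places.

test statistic = 43.532

Group means [39.83, 19.00, 31.88], grand mean 28.120
SSB = Σnᵢ(x̄ᵢ−x̄)² = 1850.932; SSW = ΣΣ(x−x̄ᵢ)² = 467.708
MSB = 1850.932/2 = 925.4658; MSW = 467.708/22 = 21.2595
F = MSB/MSW = 43.5319
df = (2, 22)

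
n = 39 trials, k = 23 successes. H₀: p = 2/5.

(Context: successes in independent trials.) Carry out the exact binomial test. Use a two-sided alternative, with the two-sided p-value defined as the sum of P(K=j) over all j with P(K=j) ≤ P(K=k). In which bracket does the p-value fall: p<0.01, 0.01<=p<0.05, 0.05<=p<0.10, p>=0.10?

Exact binomial: n=39, k=23, p₀=2/5=0.4000
P(X=j) = C(n,j)·p₀^j·(1−p₀)^(n−j); p = Σ P(X=j) over j with P(X=j) ≤ P(X=23)
p-value (two-sided) = 0.02104
→ bracket: 0.01<=p<0.05

p-value bracket: 0.01<=p<0.05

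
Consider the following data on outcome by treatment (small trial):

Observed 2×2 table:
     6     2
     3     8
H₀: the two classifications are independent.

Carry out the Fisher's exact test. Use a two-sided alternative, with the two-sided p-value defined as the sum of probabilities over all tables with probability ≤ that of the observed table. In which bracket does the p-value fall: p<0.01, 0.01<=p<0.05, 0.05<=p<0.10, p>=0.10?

p-value bracket: 0.05<=p<0.10

Margins: r₁=8, r₂=11, c₁=9, c₂=10, n=19
p_obs = C(8,6)·C(11,3)/C(19,9); sum pmf over tables with pmf ≤ p_obs
p-value (two-sided) = 0.06978
→ bracket: 0.05<=p<0.10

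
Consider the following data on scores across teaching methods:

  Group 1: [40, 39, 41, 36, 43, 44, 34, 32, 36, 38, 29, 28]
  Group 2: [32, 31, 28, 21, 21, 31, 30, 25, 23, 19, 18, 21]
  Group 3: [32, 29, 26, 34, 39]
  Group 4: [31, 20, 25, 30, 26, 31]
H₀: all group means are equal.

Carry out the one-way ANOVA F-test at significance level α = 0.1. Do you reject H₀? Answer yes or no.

reject H₀: yes

Group means [36.67, 25.00, 32.00, 27.17], grand mean 30.371
SSB = Σnᵢ(x̄ᵢ−x̄)² = 896.671; SSW = ΣΣ(x−x̄ᵢ)² = 779.500
MSB = 896.671/3 = 298.8905; MSW = 779.500/31 = 25.1452
F = MSB/MSW = 11.8866
df = (3, 31)
p-value (upper-tail) = 0.00002
At α=0.1: p < α → reject H₀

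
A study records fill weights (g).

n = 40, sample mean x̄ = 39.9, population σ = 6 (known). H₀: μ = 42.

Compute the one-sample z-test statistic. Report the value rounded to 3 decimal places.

test statistic = -2.214

SE = σ/√n = 6/√40 = 0.9487
z = (x̄−μ₀)/SE = (39.9−42)/0.9487 = -2.2136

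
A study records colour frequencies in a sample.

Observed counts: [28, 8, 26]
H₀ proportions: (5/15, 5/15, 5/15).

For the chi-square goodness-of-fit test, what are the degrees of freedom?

degrees of freedom = 2

df = k − 1 = 3 − 1 = 2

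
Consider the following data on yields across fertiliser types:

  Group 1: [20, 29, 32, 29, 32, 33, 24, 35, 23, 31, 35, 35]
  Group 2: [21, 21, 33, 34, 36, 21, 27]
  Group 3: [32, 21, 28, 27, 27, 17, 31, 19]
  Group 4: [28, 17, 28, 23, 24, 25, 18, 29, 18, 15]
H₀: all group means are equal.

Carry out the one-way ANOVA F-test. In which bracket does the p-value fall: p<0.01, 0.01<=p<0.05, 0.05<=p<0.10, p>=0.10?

p-value bracket: 0.01<=p<0.05

Group means [29.83, 27.57, 25.25, 22.50], grand mean 26.432
SSB = Σnᵢ(x̄ᵢ−x̄)² = 313.700; SSW = ΣΣ(x−x̄ᵢ)² = 1007.381
MSB = 313.700/3 = 104.5667; MSW = 1007.381/33 = 30.5267
F = MSB/MSW = 3.4254
df = (3, 33)
p-value (upper-tail) = 0.02828
→ bracket: 0.01<=p<0.05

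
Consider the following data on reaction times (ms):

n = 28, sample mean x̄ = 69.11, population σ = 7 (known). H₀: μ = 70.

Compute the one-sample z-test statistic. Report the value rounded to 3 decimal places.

SE = σ/√n = 7/√28 = 1.3229
z = (x̄−μ₀)/SE = (69.11−70)/1.3229 = -0.6728

test statistic = -0.673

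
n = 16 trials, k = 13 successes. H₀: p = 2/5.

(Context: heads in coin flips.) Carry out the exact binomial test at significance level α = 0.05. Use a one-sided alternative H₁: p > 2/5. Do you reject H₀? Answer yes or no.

Exact binomial: n=16, k=13, p₀=2/5=0.4000
P(X≥13) from Σ C(n,i)·p₀^i·(1−p₀)^(n−i)
p-value (one-sided, H₁ greater) = 0.00094
At α=0.05: p < α → reject H₀

reject H₀: yes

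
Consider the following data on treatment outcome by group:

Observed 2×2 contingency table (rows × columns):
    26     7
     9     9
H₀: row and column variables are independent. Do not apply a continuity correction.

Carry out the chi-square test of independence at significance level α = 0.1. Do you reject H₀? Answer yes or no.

Row totals [33, 18], col totals [35, 16], n=51
χ² = (26−22.65)²/22.65 + (7−10.35)²/10.35 + (9−12.35)²/12.35 + (9−5.65)²/5.65 = 4.4832
df = 1
p-value (upper-tail) = 0.03423
At α=0.1: p < α → reject H₀

reject H₀: yes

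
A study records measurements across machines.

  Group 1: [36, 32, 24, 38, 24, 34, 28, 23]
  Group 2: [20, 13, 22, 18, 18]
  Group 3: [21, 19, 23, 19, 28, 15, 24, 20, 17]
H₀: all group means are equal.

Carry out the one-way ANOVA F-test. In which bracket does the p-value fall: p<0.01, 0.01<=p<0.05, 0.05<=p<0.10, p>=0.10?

Group means [29.88, 18.20, 20.67], grand mean 23.455
SSB = Σnᵢ(x̄ᵢ−x̄)² = 537.780; SSW = ΣΣ(x−x̄ᵢ)² = 411.675
MSB = 537.780/2 = 268.8898; MSW = 411.675/19 = 21.6671
F = MSB/MSW = 12.4100
df = (2, 19)
p-value (upper-tail) = 0.00036
→ bracket: p<0.01

p-value bracket: p<0.01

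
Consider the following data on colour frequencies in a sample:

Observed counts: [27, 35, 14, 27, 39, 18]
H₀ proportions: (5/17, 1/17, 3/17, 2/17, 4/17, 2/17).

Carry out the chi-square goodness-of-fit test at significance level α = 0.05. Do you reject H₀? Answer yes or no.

reject H₀: yes

n = 160; E_i = n·p_i = [47.06, 9.41, 28.24, 18.82, 37.65, 18.82]
χ² = (27−47.06)²/47.06 + (35−9.41)²/9.41 + (14−28.24)²/28.24 + (27−18.82)²/18.82 + (39−37.65)²/37.65 + (18−18.82)²/18.82 = 88.9314
df = 5
p-value (upper-tail) = 0.00000
At α=0.05: p < α → reject H₀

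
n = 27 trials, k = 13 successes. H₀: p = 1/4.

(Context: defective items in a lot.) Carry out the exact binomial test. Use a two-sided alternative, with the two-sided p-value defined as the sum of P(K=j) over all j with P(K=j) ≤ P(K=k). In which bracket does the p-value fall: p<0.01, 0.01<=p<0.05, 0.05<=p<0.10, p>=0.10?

Exact binomial: n=27, k=13, p₀=1/4=0.2500
P(X=j) = C(n,j)·p₀^j·(1−p₀)^(n−j); p = Σ P(X=j) over j with P(X=j) ≤ P(X=13)
p-value (two-sided) = 0.01201
→ bracket: 0.01<=p<0.05

p-value bracket: 0.01<=p<0.05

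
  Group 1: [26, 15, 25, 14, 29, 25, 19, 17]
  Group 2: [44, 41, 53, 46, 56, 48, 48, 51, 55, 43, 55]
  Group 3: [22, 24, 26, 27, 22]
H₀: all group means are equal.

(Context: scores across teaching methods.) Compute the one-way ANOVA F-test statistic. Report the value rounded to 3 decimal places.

Group means [21.25, 49.09, 24.20], grand mean 34.625
SSB = Σnᵢ(x̄ᵢ−x̄)² = 4276.416; SSW = ΣΣ(x−x̄ᵢ)² = 523.209
MSB = 4276.416/2 = 2138.2080; MSW = 523.209/21 = 24.9147
F = MSB/MSW = 85.8211
df = (2, 21)

test statistic = 85.821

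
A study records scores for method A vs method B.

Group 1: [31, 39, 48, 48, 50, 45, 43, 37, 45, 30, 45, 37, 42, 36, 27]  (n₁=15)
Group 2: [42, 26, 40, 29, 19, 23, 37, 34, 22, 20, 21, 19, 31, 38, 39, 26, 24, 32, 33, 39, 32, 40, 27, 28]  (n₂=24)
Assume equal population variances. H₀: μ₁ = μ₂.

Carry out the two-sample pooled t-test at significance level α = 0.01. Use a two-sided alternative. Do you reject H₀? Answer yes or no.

reject H₀: yes

x̄₁=40.200, s₁=7.073, n₁=15
x̄₂=30.042, s₂=7.434, n₂=24
s_p² = [14·7.073² + 23·7.434²]/37 = 53.2800
SE = √(s_p²·(1/15+1/24)) = 2.4025
t = (40.200−30.042)/2.4025 = 4.2282
df = 37
p-value (two-sided) = 0.00015
At α=0.01: p < α → reject H₀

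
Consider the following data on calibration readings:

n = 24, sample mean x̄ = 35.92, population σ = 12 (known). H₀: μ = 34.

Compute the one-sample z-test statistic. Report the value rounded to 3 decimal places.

SE = σ/√n = 12/√24 = 2.4495
z = (x̄−μ₀)/SE = (35.92−34)/2.4495 = 0.7838

test statistic = 0.784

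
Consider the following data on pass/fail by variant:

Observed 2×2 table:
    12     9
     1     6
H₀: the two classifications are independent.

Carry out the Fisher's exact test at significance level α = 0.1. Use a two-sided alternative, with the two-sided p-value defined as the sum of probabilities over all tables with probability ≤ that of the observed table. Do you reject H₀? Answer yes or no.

Margins: r₁=21, r₂=7, c₁=13, c₂=15, n=28
p_obs = C(21,12)·C(7,1)/C(28,13); sum pmf over tables with pmf ≤ p_obs
p-value (two-sided) = 0.08357
At α=0.1: p < α → reject H₀

reject H₀: yes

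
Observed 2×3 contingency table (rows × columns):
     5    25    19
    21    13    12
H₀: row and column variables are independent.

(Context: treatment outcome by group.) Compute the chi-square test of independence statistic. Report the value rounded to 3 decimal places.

Row totals [49, 46], col totals [26, 38, 31], n=95
χ² = (5−13.41)²/13.41 + (25−19.60)²/19.60 + (19−15.99)²/15.99 + (21−12.59)²/12.59 + (13−18.40)²/18.40 + (12−15.01)²/15.01 = 15.1366
df = 2

test statistic = 15.137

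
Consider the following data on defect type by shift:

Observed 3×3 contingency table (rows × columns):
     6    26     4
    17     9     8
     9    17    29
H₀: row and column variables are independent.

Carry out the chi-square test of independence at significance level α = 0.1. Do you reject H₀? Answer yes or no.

reject H₀: yes

Row totals [36, 34, 55], col totals [32, 52, 41], n=125
χ² = (6−9.22)²/9.22 + (26−14.98)²/14.98 + (4−11.81)²/11.81 + (17−8.70)²/8.70 + (9−14.14)²/14.14 + (8−11.15)²/11.15 + (9−14.08)²/14.08 + (17−22.88)²/22.88 + (29−18.04)²/18.04 = 35.0716
df = 4
p-value (upper-tail) = 0.00000
At α=0.1: p < α → reject H₀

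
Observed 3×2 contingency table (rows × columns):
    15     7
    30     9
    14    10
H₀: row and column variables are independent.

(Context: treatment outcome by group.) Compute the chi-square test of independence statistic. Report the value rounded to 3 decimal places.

Row totals [22, 39, 24], col totals [59, 26], n=85
χ² = (15−15.27)²/15.27 + (7−6.73)²/6.73 + (30−27.07)²/27.07 + (9−11.93)²/11.93 + (14−16.66)²/16.66 + (10−7.34)²/7.34 = 2.4394
df = 2

test statistic = 2.439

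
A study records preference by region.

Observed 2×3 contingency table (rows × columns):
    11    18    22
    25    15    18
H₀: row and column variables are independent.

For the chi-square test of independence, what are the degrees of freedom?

df = (r−1)(c−1) = (2−1)·(3−1) = 2

degrees of freedom = 2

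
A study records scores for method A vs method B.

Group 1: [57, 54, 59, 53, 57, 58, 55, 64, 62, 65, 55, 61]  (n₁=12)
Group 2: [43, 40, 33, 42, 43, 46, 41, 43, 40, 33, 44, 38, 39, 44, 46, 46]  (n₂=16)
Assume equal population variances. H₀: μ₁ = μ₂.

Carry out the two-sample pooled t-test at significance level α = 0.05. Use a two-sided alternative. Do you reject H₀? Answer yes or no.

reject H₀: yes

x̄₁=58.333, s₁=3.939, n₁=12
x̄₂=41.312, s₂=4.062, n₂=16
s_p² = [11·3.939² + 15·4.062²]/26 = 16.0809
SE = √(s_p²·(1/12+1/16)) = 1.5314
t = (58.333−41.312)/1.5314 = 11.1147
df = 26
p-value (two-sided) = 0.00000
At α=0.05: p < α → reject H₀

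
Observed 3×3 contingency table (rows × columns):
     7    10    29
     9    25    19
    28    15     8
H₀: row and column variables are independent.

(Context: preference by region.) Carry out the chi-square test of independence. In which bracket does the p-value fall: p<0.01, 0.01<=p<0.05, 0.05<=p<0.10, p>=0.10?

p-value bracket: p<0.01

Row totals [46, 53, 51], col totals [44, 50, 56], n=150
χ² = (7−13.49)²/13.49 + (10−15.33)²/15.33 + (29−17.17)²/17.17 + (9−15.55)²/15.55 + (25−17.67)²/17.67 + (19−19.79)²/19.79 + (28−14.96)²/14.96 + (15−17.00)²/17.00 + (8−19.04)²/19.04 = 36.9596
df = 4
p-value (upper-tail) = 0.00000
→ bracket: p<0.01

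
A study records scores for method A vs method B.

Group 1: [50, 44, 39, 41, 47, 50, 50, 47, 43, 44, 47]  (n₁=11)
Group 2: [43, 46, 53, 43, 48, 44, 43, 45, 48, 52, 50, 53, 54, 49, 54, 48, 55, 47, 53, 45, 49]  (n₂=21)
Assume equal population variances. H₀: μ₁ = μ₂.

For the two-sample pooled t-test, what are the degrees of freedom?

df = n₁ + n₂ − 2 = 11 + 21 − 2 = 30

degrees of freedom = 30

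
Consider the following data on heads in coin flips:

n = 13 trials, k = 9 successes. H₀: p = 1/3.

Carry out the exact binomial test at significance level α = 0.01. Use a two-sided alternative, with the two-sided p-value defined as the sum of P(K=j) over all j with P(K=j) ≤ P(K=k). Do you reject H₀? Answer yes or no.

reject H₀: no

Exact binomial: n=13, k=9, p₀=1/3=0.3333
P(X=j) = C(n,j)·p₀^j·(1−p₀)^(n−j); p = Σ P(X=j) over j with P(X=j) ≤ P(X=9)
p-value (two-sided) = 0.01396
At α=0.01: p ≥ α → fail to reject H₀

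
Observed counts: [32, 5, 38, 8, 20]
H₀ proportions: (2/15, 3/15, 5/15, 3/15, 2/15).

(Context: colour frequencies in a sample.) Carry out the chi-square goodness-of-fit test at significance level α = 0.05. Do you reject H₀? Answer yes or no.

reject H₀: yes

n = 103; E_i = n·p_i = [13.73, 20.60, 34.33, 20.60, 13.73]
χ² = (32−13.73)²/13.73 + (5−20.60)²/20.60 + (38−34.33)²/34.33 + (8−20.60)²/20.60 + (20−13.73)²/13.73 = 47.0680
df = 4
p-value (upper-tail) = 0.00000
At α=0.05: p < α → reject H₀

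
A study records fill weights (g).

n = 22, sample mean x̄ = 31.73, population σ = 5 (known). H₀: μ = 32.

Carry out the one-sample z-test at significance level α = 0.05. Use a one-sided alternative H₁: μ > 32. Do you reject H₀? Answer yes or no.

reject H₀: no

SE = σ/√n = 5/√22 = 1.0660
z = (x̄−μ₀)/SE = (31.73−32)/1.0660 = -0.2533
p-value (one-sided, H₁ greater) = 0.59998
At α=0.05: p ≥ α → fail to reject H₀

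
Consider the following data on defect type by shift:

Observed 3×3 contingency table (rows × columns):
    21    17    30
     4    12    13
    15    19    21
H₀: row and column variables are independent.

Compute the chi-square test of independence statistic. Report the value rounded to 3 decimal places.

test statistic = 4.571

Row totals [68, 29, 55], col totals [40, 48, 64], n=152
χ² = (21−17.89)²/17.89 + (17−21.47)²/21.47 + (30−28.63)²/28.63 + (4−7.63)²/7.63 + (12−9.16)²/9.16 + (13−12.21)²/12.21 + (15−14.47)²/14.47 + (19−17.37)²/17.37 + (21−23.16)²/23.16 = 4.5710
df = 4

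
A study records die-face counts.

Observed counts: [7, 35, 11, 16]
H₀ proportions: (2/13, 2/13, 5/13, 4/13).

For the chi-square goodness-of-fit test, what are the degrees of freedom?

degrees of freedom = 3

df = k − 1 = 4 − 1 = 3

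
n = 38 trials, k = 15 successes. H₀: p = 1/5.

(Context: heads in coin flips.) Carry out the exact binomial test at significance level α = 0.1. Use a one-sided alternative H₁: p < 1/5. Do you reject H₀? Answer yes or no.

reject H₀: no

Exact binomial: n=38, k=15, p₀=1/5=0.2000
P(X≤15) from Σ C(n,i)·p₀^i·(1−p₀)^(n−i)
p-value (one-sided, H₁ less) = 0.99844
At α=0.1: p ≥ α → fail to reject H₀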